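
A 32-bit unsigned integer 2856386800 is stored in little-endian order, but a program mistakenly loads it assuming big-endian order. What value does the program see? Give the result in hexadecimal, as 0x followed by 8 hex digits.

0xF00041AA

2856386800 in 32-bit hexadecimal is 0xAA4100F0.
Stored little-endian, the bytes at ascending addresses are F0 00 41 AA.
Read back as big-endian, the last byte is least significant, giving 0xF00041AA.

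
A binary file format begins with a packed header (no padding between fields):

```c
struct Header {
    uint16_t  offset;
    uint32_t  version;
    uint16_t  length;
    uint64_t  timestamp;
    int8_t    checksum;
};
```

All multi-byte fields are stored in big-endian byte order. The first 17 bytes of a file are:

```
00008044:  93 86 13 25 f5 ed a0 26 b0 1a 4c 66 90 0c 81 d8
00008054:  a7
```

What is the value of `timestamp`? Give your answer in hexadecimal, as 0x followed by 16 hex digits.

0xB01A4C66900C81D8

`timestamp` follows `offset` (2 B), `version` (4 B), `length` (2 B), so it starts at offset 2 + 4 + 2 = 8 and occupies 8 bytes.
Bytes at offsets 8..15: B0 1A 4C 66 90 0C 81 D8.
Big-endian: lowest address holds the most-significant byte.
The bytes are already most-significant first: 0xB01A4C66900C81D8.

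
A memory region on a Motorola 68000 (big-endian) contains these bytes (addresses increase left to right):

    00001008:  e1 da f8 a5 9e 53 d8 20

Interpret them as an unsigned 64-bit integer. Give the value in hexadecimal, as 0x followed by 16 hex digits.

0xE1DAF8A59E53D820

In big-endian order the high byte comes first in memory.
The bytes are already most-significant first: 0xE1DAF8A59E53D820.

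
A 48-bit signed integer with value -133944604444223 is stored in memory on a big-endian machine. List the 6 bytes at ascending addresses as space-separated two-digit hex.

86 2D 97 6E B9 C1

Two's complement of -133944604444223 in 48 bits: 133944604444223 = 0x79D26891463F; invert → 0x862D976EB9C0; add 1 → 0x862D976EB9C1.
Split into bytes (most-significant first): 86 2D 97 6E B9 C1.
Big-endian: lowest address holds the most-significant byte.
So the memory order matches the most-significant-first order: 86 2D 97 6E B9 C1.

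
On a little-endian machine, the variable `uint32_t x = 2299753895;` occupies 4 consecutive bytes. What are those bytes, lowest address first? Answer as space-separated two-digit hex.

A7 75 13 89

2299753895 in hexadecimal, padded to 32 bits, is 0x891375A7.
Split into bytes (most-significant first): 89 13 75 A7.
In little-endian order the low byte comes first in memory.
So at ascending addresses the bytes are A7 75 13 89.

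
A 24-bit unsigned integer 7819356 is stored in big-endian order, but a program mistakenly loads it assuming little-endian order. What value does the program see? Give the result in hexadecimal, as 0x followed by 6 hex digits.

0x5C5077

7819356 in 24-bit hexadecimal is 0x77505C.
Stored big-endian, the bytes at ascending addresses are 77 50 5C.
Read back as little-endian, the first byte is least significant, giving 0x5C5077.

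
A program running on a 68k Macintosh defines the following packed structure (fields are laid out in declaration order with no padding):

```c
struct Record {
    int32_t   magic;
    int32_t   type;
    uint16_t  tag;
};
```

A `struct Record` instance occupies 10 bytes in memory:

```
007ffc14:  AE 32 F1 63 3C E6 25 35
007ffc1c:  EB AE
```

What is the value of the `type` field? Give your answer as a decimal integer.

`type` follows `magic` (4 bytes), so it starts at byte offset 4 and occupies 4 bytes.
Bytes at offsets 4..7: 3C E6 25 35.
Big-endian stores the most-significant byte at the lowest address.
The bytes are already most-significant first: 0x3CE62535.
0x3CE62535 = 1021715765.

1021715765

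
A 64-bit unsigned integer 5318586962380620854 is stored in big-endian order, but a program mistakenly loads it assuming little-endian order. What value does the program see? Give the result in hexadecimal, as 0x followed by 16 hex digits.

5318586962380620854 in 64-bit hexadecimal is 0x49CF6AA9C7B88436.
Stored big-endian, the bytes at ascending addresses are 49 CF 6A A9 C7 B8 84 36.
Read back as little-endian, the first byte is least significant, giving 0x3684B8C7A96ACF49.

0x3684B8C7A96ACF49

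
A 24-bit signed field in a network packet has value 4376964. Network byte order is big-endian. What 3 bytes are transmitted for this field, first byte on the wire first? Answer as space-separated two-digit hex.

4376964 in hexadecimal, padded to 24 bits, is 0x42C984.
Split into bytes (most-significant first): 42 C9 84.
Big-endian stores the most-significant byte at the lowest address.
So the memory order matches the most-significant-first order: 42 C9 84.

42 C9 84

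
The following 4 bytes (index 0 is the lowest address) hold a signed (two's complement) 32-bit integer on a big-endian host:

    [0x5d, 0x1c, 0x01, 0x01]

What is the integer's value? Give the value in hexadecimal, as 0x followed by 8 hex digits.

Big-endian stores the most-significant byte at the lowest address.
The bytes are already most-significant first: 0x5D1C0101.

0x5D1C0101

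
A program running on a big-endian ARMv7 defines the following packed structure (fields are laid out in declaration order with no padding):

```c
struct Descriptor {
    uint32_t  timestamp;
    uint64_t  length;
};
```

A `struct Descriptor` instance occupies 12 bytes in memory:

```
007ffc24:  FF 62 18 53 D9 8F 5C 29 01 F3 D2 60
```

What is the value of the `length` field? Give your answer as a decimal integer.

15676850159096156768

`length` follows `timestamp` (4 bytes), so it starts at byte offset 4 and occupies 8 bytes.
Bytes at offsets 4..11: D9 8F 5C 29 01 F3 D2 60.
In big-endian order the high byte comes first in memory.
The bytes are already most-significant first: 0xD98F5C2901F3D260.
0xD98F5C2901F3D260 = 15676850159096156768.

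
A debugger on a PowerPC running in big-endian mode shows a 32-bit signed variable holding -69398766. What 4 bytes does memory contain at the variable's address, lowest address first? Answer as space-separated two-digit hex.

FB DD 0F 12

Two's complement of -69398766 in 32 bits: 69398766 = 0x0422F0EE; invert → 0xFBDD0F11; add 1 → 0xFBDD0F12.
Split into bytes (most-significant first): FB DD 0F 12.
Big-endian stores the most-significant byte at the lowest address.
So the memory order matches the most-significant-first order: FB DD 0F 12.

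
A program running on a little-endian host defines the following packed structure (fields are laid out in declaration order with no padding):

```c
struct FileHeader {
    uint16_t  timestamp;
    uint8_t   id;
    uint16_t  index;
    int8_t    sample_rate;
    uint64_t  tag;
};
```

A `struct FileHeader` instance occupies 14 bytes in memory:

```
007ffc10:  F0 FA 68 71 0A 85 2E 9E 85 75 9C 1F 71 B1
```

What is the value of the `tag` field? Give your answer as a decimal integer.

`tag` follows `timestamp` (2 B), `id` (1 B), `index` (2 B), `sample_rate` (1 B), so it starts at offset 2 + 1 + 2 + 1 = 6 and occupies 8 bytes.
Bytes at offsets 6..13: 2E 9E 85 75 9C 1F 71 B1.
Little-endian stores the least-significant byte at the lowest address.
Reassemble most-significant byte first: B1 71 1F 9C 75 85 9E 2E → 0xB1711F9C75859E2E.
0xB1711F9C75859E2E = 12786035573928599086.

12786035573928599086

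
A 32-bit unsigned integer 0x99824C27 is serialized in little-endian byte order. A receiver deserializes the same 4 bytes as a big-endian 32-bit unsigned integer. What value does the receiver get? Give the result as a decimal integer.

659325593

Stored little-endian, the bytes at ascending addresses are 27 4C 82 99.
Read back as big-endian, the last byte is least significant, giving 0x274C8299.
0x274C8299 = 659325593.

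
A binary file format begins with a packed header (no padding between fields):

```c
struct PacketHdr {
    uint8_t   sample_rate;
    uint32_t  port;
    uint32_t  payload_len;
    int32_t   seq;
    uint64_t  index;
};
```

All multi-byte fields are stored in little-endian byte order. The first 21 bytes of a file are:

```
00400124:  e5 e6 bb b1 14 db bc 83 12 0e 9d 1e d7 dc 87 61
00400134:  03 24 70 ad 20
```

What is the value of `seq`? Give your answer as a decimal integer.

`seq` follows `sample_rate` (1 B), `port` (4 B), `payload_len` (4 B), so it starts at offset 1 + 4 + 4 = 9 and occupies 4 bytes.
Bytes at offsets 9..12: 0E 9D 1E D7.
In little-endian order the low byte comes first in memory.
Reassemble most-significant byte first: D7 1E 9D 0E → 0xD71E9D0E.
Top bit is set, so as a signed 32-bit value this is 0xD71E9D0E − 2^32 = -685859570.

-685859570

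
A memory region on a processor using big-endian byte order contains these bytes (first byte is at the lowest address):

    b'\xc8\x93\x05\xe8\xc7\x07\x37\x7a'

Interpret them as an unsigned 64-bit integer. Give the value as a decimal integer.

Big-endian stores the most-significant byte at the lowest address.
The bytes are already most-significant first: 0xC89305E8C707377A.
0xC89305E8C707377A = 14452902126491744122.

14452902126491744122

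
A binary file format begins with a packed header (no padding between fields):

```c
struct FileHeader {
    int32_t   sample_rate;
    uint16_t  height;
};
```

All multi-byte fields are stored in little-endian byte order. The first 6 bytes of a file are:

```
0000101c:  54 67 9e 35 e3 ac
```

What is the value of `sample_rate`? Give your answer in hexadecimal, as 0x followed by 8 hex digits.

`sample_rate` is the first field, at byte offset 0, occupying 4 bytes.
Bytes at offsets 0..3: 54 67 9E 35.
Little-endian: lowest address holds the least-significant byte.
Reassemble most-significant byte first: 35 9E 67 54 → 0x359E6754.

0x359E6754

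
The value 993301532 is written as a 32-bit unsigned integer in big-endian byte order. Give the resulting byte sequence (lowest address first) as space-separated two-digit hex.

993301532 in hexadecimal, padded to 32 bits, is 0x3B34941C.
Split into bytes (most-significant first): 3B 34 94 1C.
Big-endian: lowest address holds the most-significant byte.
So the memory order matches the most-significant-first order: 3B 34 94 1C.

3B 34 94 1C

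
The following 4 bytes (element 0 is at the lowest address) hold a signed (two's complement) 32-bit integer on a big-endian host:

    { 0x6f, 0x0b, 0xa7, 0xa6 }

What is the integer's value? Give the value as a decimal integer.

1863034790

Big-endian: lowest address holds the most-significant byte.
The bytes are already most-significant first: 0x6F0BA7A6.
0x6F0BA7A6 = 1863034790.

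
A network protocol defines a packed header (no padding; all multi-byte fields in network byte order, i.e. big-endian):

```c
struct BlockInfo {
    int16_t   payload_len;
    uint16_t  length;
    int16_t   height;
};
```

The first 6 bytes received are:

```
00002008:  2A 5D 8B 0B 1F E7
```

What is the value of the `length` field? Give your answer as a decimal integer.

`length` follows `payload_len` (2 bytes), so it starts at byte offset 2 and occupies 2 bytes.
Bytes at offsets 2..3: 8B 0B.
Big-endian stores the most-significant byte at the lowest address.
The bytes are already most-significant first: 0x8B0B.
0x8B0B = 35595.

35595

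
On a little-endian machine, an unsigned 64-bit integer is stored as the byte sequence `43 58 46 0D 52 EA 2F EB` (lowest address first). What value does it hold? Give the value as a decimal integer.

16947021560949397571

In little-endian order the low byte comes first in memory.
Reassemble most-significant byte first: EB 2F EA 52 0D 46 58 43 → 0xEB2FEA520D465843.
0xEB2FEA520D465843 = 16947021560949397571.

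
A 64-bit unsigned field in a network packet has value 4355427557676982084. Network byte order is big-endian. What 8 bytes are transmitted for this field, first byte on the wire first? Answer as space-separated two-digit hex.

4355427557676982084 in hexadecimal, padded to 64 bits, is 0x3C719649A4489F44.
Split into bytes (most-significant first): 3C 71 96 49 A4 48 9F 44.
In big-endian order the high byte comes first in memory.
So the memory order matches the most-significant-first order: 3C 71 96 49 A4 48 9F 44.

3C 71 96 49 A4 48 9F 44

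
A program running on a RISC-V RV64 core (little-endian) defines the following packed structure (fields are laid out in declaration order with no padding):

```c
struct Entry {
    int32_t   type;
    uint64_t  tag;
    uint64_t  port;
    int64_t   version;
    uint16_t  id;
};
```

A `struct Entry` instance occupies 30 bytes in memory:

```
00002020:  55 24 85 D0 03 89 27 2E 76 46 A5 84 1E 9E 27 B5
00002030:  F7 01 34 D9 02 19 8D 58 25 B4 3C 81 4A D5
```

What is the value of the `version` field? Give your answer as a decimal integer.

-9134227871721776894

`version` follows `type` (4 B), `tag` (8 B), `port` (8 B), so it starts at offset 4 + 8 + 8 = 20 and occupies 8 bytes.
Bytes at offsets 20..27: 02 19 8D 58 25 B4 3C 81.
Little-endian: lowest address holds the least-significant byte.
Reassemble most-significant byte first: 81 3C B4 25 58 8D 19 02 → 0x813CB425588D1902.
Top bit is set, so as a signed 64-bit value this is 0x813CB425588D1902 − 2^64 = -9134227871721776894.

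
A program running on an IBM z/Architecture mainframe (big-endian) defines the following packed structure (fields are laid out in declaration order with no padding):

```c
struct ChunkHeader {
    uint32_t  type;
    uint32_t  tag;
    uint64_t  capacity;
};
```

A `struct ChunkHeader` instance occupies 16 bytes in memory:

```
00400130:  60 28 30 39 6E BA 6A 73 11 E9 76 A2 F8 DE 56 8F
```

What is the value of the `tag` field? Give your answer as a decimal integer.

1857710707

`tag` follows `type` (4 bytes), so it starts at byte offset 4 and occupies 4 bytes.
Bytes at offsets 4..7: 6E BA 6A 73.
Big-endian stores the most-significant byte at the lowest address.
The bytes are already most-significant first: 0x6EBA6A73.
0x6EBA6A73 = 1857710707.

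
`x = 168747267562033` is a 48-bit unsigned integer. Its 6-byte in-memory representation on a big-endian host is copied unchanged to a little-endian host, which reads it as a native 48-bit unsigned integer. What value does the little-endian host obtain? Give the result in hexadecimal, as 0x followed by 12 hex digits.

0x319AF0887999

168747267562033 in 48-bit hexadecimal is 0x997988F09A31.
Stored big-endian, the bytes at ascending addresses are 99 79 88 F0 9A 31.
Read back as little-endian, the first byte is least significant, giving 0x319AF0887999.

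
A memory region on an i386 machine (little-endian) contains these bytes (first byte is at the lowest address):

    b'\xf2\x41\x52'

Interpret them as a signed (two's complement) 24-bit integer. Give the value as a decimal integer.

5390834

Little-endian stores the least-significant byte at the lowest address.
Reassemble most-significant byte first: 52 41 F2 → 0x5241F2.
0x5241F2 = 5390834.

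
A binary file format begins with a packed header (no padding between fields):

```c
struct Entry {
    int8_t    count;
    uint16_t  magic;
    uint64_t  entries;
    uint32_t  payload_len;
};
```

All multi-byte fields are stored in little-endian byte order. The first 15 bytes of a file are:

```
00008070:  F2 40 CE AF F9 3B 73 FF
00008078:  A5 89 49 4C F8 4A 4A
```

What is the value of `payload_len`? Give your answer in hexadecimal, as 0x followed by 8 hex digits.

0x4A4AF84C

`payload_len` follows `count` (1 B), `magic` (2 B), `entries` (8 B), so it starts at offset 1 + 2 + 8 = 11 and occupies 4 bytes.
Bytes at offsets 11..14: 4C F8 4A 4A.
Little-endian stores the least-significant byte at the lowest address.
Reassemble most-significant byte first: 4A 4A F8 4C → 0x4A4AF84C.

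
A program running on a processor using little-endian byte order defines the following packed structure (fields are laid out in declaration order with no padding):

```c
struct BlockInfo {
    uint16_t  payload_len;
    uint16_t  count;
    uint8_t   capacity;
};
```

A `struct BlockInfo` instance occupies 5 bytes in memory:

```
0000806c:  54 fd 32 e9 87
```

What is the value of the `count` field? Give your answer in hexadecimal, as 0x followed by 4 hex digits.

0xE932

`count` follows `payload_len` (2 bytes), so it starts at byte offset 2 and occupies 2 bytes.
Bytes at offsets 2..3: 32 E9.
Little-endian: lowest address holds the least-significant byte.
Reassemble most-significant byte first: E9 32 → 0xE932.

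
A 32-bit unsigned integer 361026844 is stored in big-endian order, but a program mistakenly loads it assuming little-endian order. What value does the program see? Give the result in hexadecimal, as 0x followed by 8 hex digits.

0x1CD58415

361026844 in 32-bit hexadecimal is 0x1584D51C.
Stored big-endian, the bytes at ascending addresses are 15 84 D5 1C.
Read back as little-endian, the first byte is least significant, giving 0x1CD58415.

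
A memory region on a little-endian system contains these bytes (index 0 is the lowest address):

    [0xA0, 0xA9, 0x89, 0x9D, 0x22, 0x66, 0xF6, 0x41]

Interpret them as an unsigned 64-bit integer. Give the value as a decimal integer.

4753098755594103200

Little-endian: lowest address holds the least-significant byte.
Reassemble most-significant byte first: 41 F6 66 22 9D 89 A9 A0 → 0x41F666229D89A9A0.
0x41F666229D89A9A0 = 4753098755594103200.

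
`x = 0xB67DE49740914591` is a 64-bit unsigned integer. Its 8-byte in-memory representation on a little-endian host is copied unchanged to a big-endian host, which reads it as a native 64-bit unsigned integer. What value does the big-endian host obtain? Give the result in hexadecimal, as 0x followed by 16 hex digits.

Stored little-endian, the bytes at ascending addresses are 91 45 91 40 97 E4 7D B6.
Read back as big-endian, the last byte is least significant, giving 0x9145914097E47DB6.

0x9145914097E47DB6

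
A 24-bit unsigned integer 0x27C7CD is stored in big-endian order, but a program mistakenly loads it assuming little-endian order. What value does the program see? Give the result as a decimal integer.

Stored big-endian, the bytes at ascending addresses are 27 C7 CD.
Read back as little-endian, the first byte is least significant, giving 0xCDC727.
0xCDC727 = 13485863.

13485863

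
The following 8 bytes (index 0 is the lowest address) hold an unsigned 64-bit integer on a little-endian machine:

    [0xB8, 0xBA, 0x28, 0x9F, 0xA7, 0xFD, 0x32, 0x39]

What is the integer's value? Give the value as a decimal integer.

Little-endian stores the least-significant byte at the lowest address.
Reassemble most-significant byte first: 39 32 FD A7 9F 28 BA B8 → 0x3932FDA79F28BAB8.
0x3932FDA79F28BAB8 = 4121635505369037496.

4121635505369037496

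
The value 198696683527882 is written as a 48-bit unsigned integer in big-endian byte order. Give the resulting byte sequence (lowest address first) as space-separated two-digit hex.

198696683527882 in hexadecimal, padded to 48 bits, is 0xB4B6AD3D5ECA.
Split into bytes (most-significant first): B4 B6 AD 3D 5E CA.
Big-endian stores the most-significant byte at the lowest address.
So the memory order matches the most-significant-first order: B4 B6 AD 3D 5E CA.

B4 B6 AD 3D 5E CA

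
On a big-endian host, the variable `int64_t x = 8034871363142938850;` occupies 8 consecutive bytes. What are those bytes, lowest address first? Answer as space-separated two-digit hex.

8034871363142938850 in hexadecimal, padded to 64 bits, is 0x6F8198EF2817F0E2.
Split into bytes (most-significant first): 6F 81 98 EF 28 17 F0 E2.
Big-endian: lowest address holds the most-significant byte.
So the memory order matches the most-significant-first order: 6F 81 98 EF 28 17 F0 E2.

6F 81 98 EF 28 17 F0 E2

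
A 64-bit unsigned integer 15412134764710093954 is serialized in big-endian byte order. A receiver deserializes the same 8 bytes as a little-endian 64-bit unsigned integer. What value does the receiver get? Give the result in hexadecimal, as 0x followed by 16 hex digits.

0x8264FE58E9E6E2D5

15412134764710093954 in 64-bit hexadecimal is 0xD5E2E6E958FE6482.
Stored big-endian, the bytes at ascending addresses are D5 E2 E6 E9 58 FE 64 82.
Read back as little-endian, the first byte is least significant, giving 0x8264FE58E9E6E2D5.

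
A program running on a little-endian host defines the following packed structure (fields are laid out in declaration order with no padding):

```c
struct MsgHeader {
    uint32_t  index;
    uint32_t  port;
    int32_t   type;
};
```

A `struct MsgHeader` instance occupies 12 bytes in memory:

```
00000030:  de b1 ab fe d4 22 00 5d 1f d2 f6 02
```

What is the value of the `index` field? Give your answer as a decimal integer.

`index` is the first field, at byte offset 0, occupying 4 bytes.
Bytes at offsets 0..3: DE B1 AB FE.
Little-endian stores the least-significant byte at the lowest address.
Reassemble most-significant byte first: FE AB B1 DE → 0xFEABB1DE.
0xFEABB1DE = 4272665054.

4272665054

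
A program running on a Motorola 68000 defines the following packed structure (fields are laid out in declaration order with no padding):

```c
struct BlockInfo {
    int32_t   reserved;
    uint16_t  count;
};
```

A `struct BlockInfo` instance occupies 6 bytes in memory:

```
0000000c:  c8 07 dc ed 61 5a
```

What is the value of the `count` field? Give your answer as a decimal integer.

24922

`count` follows `reserved` (4 bytes), so it starts at byte offset 4 and occupies 2 bytes.
Bytes at offsets 4..5: 61 5A.
Big-endian stores the most-significant byte at the lowest address.
The bytes are already most-significant first: 0x615A.
0x615A = 24922.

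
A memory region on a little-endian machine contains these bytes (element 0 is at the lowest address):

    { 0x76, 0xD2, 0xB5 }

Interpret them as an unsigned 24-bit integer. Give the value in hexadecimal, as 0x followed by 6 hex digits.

Little-endian stores the least-significant byte at the lowest address.
Reassemble most-significant byte first: B5 D2 76 → 0xB5D276.

0xB5D276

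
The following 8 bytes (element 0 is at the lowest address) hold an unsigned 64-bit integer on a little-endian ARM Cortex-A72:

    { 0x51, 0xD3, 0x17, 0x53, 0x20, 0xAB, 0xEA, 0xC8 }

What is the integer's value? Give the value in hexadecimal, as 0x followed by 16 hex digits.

0xC8EAAB205317D351

In little-endian order the low byte comes first in memory.
Reassemble most-significant byte first: C8 EA AB 20 53 17 D3 51 → 0xC8EAAB205317D351.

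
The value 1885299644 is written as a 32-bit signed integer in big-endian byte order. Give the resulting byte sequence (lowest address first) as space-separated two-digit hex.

70 5F 63 BC

1885299644 in hexadecimal, padded to 32 bits, is 0x705F63BC.
Split into bytes (most-significant first): 70 5F 63 BC.
In big-endian order the high byte comes first in memory.
So the memory order matches the most-significant-first order: 70 5F 63 BC.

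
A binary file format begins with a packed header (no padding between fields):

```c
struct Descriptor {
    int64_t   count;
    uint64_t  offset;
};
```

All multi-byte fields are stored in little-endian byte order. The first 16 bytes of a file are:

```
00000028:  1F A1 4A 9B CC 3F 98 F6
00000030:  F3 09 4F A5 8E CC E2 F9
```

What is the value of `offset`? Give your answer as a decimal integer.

`offset` follows `count` (8 bytes), so it starts at byte offset 8 and occupies 8 bytes.
Bytes at offsets 8..15: F3 09 4F A5 8E CC E2 F9.
Little-endian stores the least-significant byte at the lowest address.
Reassemble most-significant byte first: F9 E2 CC 8E A5 4F 09 F3 → 0xF9E2CC8EA54F09F3.
0xF9E2CC8EA54F09F3 = 18006179173211507187.

18006179173211507187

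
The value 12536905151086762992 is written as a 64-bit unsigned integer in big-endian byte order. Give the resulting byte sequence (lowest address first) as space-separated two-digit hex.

AD FC 08 CF C1 4A 9B F0

12536905151086762992 in hexadecimal, padded to 64 bits, is 0xADFC08CFC14A9BF0.
Split into bytes (most-significant first): AD FC 08 CF C1 4A 9B F0.
Big-endian: lowest address holds the most-significant byte.
So the memory order matches the most-significant-first order: AD FC 08 CF C1 4A 9B F0.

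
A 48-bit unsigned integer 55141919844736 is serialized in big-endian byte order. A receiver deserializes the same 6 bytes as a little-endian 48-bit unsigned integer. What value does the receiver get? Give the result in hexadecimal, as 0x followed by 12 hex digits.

0x80698BBA2632

55141919844736 in 48-bit hexadecimal is 0x3226BA8B6980.
Stored big-endian, the bytes at ascending addresses are 32 26 BA 8B 69 80.
Read back as little-endian, the first byte is least significant, giving 0x80698BBA2632.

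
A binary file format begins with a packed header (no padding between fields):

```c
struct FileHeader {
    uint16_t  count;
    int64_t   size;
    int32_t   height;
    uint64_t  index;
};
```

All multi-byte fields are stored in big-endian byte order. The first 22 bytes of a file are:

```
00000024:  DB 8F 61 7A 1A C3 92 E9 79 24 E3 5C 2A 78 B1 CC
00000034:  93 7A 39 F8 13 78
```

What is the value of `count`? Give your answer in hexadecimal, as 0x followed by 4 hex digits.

`count` is the first field, at byte offset 0, occupying 2 bytes.
Bytes at offsets 0..1: DB 8F.
Big-endian stores the most-significant byte at the lowest address.
The bytes are already most-significant first: 0xDB8F.

0xDB8F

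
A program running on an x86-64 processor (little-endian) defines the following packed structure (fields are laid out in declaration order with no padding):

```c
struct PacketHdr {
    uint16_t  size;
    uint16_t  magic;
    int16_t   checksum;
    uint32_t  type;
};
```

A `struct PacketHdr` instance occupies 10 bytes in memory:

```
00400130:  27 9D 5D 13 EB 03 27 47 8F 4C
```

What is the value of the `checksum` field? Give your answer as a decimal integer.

`checksum` follows `size` (2 B), `magic` (2 B), so it starts at offset 2 + 2 = 4 and occupies 2 bytes.
Bytes at offsets 4..5: EB 03.
Little-endian stores the least-significant byte at the lowest address.
Reassemble most-significant byte first: 03 EB → 0x03EB.
0x03EB = 1003.

1003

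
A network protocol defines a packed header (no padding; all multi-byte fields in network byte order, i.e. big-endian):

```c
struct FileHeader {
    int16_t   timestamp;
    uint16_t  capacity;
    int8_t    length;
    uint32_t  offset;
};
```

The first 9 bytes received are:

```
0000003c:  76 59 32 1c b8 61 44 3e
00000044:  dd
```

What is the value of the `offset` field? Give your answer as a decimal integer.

1631862493

`offset` follows `timestamp` (2 B), `capacity` (2 B), `length` (1 B), so it starts at offset 2 + 2 + 1 = 5 and occupies 4 bytes.
Bytes at offsets 5..8: 61 44 3E DD.
Big-endian: lowest address holds the most-significant byte.
The bytes are already most-significant first: 0x61443EDD.
0x61443EDD = 1631862493.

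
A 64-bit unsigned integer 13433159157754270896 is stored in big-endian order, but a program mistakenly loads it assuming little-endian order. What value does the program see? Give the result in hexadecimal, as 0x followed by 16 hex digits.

0xB0943A01152B6CBA

13433159157754270896 in 64-bit hexadecimal is 0xBA6C2B15013A94B0.
Stored big-endian, the bytes at ascending addresses are BA 6C 2B 15 01 3A 94 B0.
Read back as little-endian, the first byte is least significant, giving 0xB0943A01152B6CBA.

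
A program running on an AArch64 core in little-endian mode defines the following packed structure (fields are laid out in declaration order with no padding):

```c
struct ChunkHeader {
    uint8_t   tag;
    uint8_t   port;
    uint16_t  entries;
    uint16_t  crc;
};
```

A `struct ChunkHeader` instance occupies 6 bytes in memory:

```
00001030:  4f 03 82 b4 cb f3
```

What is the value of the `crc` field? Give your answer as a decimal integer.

62411

`crc` follows `tag` (1 B), `port` (1 B), `entries` (2 B), so it starts at offset 1 + 1 + 2 = 4 and occupies 2 bytes.
Bytes at offsets 4..5: CB F3.
Little-endian: lowest address holds the least-significant byte.
Reassemble most-significant byte first: F3 CB → 0xF3CB.
0xF3CB = 62411.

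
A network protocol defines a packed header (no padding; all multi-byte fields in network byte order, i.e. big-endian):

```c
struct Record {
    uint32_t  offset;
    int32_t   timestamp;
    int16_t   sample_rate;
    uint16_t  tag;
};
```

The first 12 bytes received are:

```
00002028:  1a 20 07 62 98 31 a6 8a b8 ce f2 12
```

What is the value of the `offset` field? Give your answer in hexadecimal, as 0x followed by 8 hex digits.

0x1A200762

`offset` is the first field, at byte offset 0, occupying 4 bytes.
Bytes at offsets 0..3: 1A 20 07 62.
In big-endian order the high byte comes first in memory.
The bytes are already most-significant first: 0x1A200762.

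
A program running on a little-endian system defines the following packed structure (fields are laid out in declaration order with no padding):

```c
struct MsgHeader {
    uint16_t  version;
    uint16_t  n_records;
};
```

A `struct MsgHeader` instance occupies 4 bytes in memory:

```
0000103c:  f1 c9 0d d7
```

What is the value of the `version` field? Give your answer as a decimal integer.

`version` is the first field, at byte offset 0, occupying 2 bytes.
Bytes at offsets 0..1: F1 C9.
Little-endian: lowest address holds the least-significant byte.
Reassemble most-significant byte first: C9 F1 → 0xC9F1.
0xC9F1 = 51697.

51697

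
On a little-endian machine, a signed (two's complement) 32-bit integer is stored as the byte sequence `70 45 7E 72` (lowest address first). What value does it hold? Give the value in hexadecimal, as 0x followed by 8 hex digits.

Little-endian stores the least-significant byte at the lowest address.
Reassemble most-significant byte first: 72 7E 45 70 → 0x727E4570.

0x727E4570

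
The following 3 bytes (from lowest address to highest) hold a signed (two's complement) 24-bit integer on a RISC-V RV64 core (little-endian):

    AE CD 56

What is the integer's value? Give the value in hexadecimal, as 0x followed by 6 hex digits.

Little-endian stores the least-significant byte at the lowest address.
Reassemble most-significant byte first: 56 CD AE → 0x56CDAE.

0x56CDAE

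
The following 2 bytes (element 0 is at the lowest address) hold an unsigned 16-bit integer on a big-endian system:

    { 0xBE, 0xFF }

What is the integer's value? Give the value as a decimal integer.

In big-endian order the high byte comes first in memory.
The bytes are already most-significant first: 0xBEFF.
0xBEFF = 48895.

48895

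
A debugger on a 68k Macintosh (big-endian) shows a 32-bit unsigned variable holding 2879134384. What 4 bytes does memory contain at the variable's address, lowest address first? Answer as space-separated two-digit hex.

AB 9C 1A B0

2879134384 in hexadecimal, padded to 32 bits, is 0xAB9C1AB0.
Split into bytes (most-significant first): AB 9C 1A B0.
Big-endian: lowest address holds the most-significant byte.
So the memory order matches the most-significant-first order: AB 9C 1A B0.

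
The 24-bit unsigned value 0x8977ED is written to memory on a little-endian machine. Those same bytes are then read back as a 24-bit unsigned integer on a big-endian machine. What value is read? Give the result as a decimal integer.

Stored little-endian, the bytes at ascending addresses are ED 77 89.
Read back as big-endian, the last byte is least significant, giving 0xED7789.
0xED7789 = 15562633.

15562633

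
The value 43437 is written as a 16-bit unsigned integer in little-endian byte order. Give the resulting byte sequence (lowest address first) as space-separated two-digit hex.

AD A9

43437 in hexadecimal, padded to 16 bits, is 0xA9AD.
Split into bytes (most-significant first): A9 AD.
Little-endian: lowest address holds the least-significant byte.
So at ascending addresses the bytes are AD A9.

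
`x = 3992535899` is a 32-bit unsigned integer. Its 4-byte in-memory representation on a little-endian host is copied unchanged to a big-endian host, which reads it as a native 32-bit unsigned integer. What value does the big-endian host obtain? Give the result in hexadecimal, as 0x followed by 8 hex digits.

3992535899 in 32-bit hexadecimal is 0xEDF9435B.
Stored little-endian, the bytes at ascending addresses are 5B 43 F9 ED.
Read back as big-endian, the last byte is least significant, giving 0x5B43F9ED.

0x5B43F9ED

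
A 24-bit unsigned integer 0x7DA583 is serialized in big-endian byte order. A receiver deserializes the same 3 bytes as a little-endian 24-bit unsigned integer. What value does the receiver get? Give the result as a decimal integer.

8627581

Stored big-endian, the bytes at ascending addresses are 7D A5 83.
Read back as little-endian, the first byte is least significant, giving 0x83A57D.
0x83A57D = 8627581.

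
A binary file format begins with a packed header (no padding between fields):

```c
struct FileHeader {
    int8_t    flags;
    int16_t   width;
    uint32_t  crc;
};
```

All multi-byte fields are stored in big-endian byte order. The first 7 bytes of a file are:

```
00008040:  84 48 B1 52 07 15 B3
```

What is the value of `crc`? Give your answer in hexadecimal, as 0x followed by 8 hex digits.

`crc` follows `flags` (1 B), `width` (2 B), so it starts at offset 1 + 2 = 3 and occupies 4 bytes.
Bytes at offsets 3..6: 52 07 15 B3.
Big-endian: lowest address holds the most-significant byte.
The bytes are already most-significant first: 0x520715B3.

0x520715B3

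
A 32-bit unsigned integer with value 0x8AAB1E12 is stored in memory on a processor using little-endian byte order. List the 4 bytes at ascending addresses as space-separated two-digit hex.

12 1E AB 8A

Split into bytes (most-significant first): 8A AB 1E 12.
In little-endian order the low byte comes first in memory.
So at ascending addresses the bytes are 12 1E AB 8A.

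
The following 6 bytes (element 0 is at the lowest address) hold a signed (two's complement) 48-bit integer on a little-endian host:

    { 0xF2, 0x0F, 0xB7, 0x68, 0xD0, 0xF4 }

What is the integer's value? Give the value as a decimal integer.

Little-endian: lowest address holds the least-significant byte.
Reassemble most-significant byte first: F4 D0 68 B7 0F F2 → 0xF4D068B70FF2.
Top bit is set, so as a signed 48-bit value this is 0xF4D068B70FF2 − 2^48 = -12299029508110.

-12299029508110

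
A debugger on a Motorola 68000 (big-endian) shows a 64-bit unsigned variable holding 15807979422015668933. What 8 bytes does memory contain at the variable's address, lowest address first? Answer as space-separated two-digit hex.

15807979422015668933 in hexadecimal, padded to 64 bits, is 0xDB613987B1EDC2C5.
Split into bytes (most-significant first): DB 61 39 87 B1 ED C2 C5.
Big-endian stores the most-significant byte at the lowest address.
So the memory order matches the most-significant-first order: DB 61 39 87 B1 ED C2 C5.

DB 61 39 87 B1 ED C2 C5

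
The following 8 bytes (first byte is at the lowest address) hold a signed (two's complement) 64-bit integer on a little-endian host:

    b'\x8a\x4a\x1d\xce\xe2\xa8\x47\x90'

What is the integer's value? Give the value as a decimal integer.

In little-endian order the low byte comes first in memory.
Reassemble most-significant byte first: 90 47 A8 E2 CE 1D 4A 8A → 0x9047A8E2CE1D4A8A.
Top bit is set, so as a signed 64-bit value this is 0x9047A8E2CE1D4A8A − 2^64 = -8050280116827370870.

-8050280116827370870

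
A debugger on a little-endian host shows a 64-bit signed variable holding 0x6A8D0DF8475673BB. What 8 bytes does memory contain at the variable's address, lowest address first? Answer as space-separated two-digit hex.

Split into bytes (most-significant first): 6A 8D 0D F8 47 56 73 BB.
Little-endian stores the least-significant byte at the lowest address.
So at ascending addresses the bytes are BB 73 56 47 F8 0D 8D 6A.

BB 73 56 47 F8 0D 8D 6A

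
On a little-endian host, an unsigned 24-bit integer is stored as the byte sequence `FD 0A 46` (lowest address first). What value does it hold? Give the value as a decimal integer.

Little-endian stores the least-significant byte at the lowest address.
Reassemble most-significant byte first: 46 0A FD → 0x460AFD.
0x460AFD = 4590333.

4590333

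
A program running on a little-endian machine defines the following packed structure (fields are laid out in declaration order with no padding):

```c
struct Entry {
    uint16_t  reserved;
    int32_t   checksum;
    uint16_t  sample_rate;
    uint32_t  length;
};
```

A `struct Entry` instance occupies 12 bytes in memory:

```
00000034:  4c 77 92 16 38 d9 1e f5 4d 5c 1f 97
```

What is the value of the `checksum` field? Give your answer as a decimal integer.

-650635630

`checksum` follows `reserved` (2 bytes), so it starts at byte offset 2 and occupies 4 bytes.
Bytes at offsets 2..5: 92 16 38 D9.
Little-endian: lowest address holds the least-significant byte.
Reassemble most-significant byte first: D9 38 16 92 → 0xD9381692.
Top bit is set, so as a signed 32-bit value this is 0xD9381692 − 2^32 = -650635630.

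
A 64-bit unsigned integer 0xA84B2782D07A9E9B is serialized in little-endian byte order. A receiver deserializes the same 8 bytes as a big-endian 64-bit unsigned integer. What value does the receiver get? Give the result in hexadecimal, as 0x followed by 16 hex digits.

Stored little-endian, the bytes at ascending addresses are 9B 9E 7A D0 82 27 4B A8.
Read back as big-endian, the last byte is least significant, giving 0x9B9E7AD082274BA8.

0x9B9E7AD082274BA8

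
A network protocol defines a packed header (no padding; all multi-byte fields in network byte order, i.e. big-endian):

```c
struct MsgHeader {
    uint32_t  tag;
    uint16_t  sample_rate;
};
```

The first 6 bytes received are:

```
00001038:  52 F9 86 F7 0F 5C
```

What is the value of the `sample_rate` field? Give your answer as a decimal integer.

`sample_rate` follows `tag` (4 bytes), so it starts at byte offset 4 and occupies 2 bytes.
Bytes at offsets 4..5: 0F 5C.
Big-endian stores the most-significant byte at the lowest address.
The bytes are already most-significant first: 0x0F5C.
0x0F5C = 3932.

3932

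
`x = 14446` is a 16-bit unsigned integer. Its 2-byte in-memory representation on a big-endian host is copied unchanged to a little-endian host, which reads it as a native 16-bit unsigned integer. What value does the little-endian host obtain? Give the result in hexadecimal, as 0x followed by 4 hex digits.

14446 in 16-bit hexadecimal is 0x386E.
Stored big-endian, the bytes at ascending addresses are 38 6E.
Read back as little-endian, the first byte is least significant, giving 0x6E38.

0x6E38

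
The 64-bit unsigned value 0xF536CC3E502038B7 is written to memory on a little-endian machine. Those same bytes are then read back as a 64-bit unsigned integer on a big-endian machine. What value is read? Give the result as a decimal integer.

13202337836659652341

Stored little-endian, the bytes at ascending addresses are B7 38 20 50 3E CC 36 F5.
Read back as big-endian, the last byte is least significant, giving 0xB73820503ECC36F5.
0xB73820503ECC36F5 = 13202337836659652341.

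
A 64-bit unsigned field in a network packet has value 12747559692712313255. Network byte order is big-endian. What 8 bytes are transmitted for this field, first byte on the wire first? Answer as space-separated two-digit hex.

12747559692712313255 in hexadecimal, padded to 64 bits, is 0xB0E86E00453481A7.
Split into bytes (most-significant first): B0 E8 6E 00 45 34 81 A7.
In big-endian order the high byte comes first in memory.
So the memory order matches the most-significant-first order: B0 E8 6E 00 45 34 81 A7.

B0 E8 6E 00 45 34 81 A7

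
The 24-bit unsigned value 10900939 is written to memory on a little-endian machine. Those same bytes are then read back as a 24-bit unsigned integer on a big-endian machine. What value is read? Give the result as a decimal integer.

10900939 in 24-bit hexadecimal is 0xA655CB.
Stored little-endian, the bytes at ascending addresses are CB 55 A6.
Read back as big-endian, the last byte is least significant, giving 0xCB55A6.
0xCB55A6 = 13325734.

13325734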